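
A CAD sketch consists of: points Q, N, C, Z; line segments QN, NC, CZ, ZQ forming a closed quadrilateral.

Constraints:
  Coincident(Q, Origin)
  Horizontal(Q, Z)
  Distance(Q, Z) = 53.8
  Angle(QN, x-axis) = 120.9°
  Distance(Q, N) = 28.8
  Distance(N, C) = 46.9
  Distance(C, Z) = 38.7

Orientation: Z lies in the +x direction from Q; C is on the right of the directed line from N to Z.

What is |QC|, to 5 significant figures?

19.403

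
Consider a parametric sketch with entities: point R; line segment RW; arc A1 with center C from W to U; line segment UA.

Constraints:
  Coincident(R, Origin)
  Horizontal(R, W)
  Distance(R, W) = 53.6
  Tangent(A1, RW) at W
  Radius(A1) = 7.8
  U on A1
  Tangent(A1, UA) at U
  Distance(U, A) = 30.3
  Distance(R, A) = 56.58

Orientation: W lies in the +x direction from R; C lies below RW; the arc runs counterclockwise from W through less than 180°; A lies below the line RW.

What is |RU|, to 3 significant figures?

46.4

Checks: ∠(CW, WR) = 90.00° ✓; |CW| = 7.800 ✓; |CU| = 7.800 ✓; ∠(CU, UA) = 90.00° ✓; |UA| = 30.30 ✓; |RA| = 56.58 ✓.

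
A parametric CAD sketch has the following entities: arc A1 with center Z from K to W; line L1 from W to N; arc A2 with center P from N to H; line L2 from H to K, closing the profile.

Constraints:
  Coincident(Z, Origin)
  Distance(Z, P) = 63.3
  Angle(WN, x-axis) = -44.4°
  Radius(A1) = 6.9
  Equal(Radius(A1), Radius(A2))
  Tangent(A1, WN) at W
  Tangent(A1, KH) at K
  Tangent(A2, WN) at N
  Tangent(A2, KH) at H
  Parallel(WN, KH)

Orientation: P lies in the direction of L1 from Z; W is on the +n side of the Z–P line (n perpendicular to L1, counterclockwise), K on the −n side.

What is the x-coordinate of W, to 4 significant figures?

4.828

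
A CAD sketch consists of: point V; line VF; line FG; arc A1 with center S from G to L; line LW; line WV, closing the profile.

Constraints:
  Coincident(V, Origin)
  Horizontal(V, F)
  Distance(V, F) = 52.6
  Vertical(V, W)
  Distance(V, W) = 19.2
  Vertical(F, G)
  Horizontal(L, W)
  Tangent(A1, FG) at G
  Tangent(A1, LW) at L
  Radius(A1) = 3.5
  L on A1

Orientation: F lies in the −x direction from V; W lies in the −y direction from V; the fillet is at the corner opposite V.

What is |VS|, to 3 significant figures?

51.5

V is at the origin; V and F share the same y with |VF| = 52.6 and F on the −x side, so F = (-52.6, 0.00). V and W share the same x with |VW| = 19.2 and W on the −y side, so W = (0.00, -19.2). The virtual corner opposite V is at (-52.6, -19.2). Tangency of A1 to FG means the radius SG is perpendicular to FG and the tangent condition forces SL to be normal to LW, with radius 3.5, so the center S sits 3.5 in from both sides at S = (-49.1, -15.7). Then |VS| = |S − V| = 51.5.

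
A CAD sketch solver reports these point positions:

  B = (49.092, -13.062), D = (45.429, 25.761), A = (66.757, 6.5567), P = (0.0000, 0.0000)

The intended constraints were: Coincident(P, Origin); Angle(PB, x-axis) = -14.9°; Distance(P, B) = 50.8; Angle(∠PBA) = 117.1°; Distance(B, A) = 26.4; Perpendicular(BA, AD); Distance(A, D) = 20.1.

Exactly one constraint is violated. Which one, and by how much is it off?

Distance(A, D) = 20.1 — off by 8.60.

P = (0.00, 0.00) ✓; PB at -14.90° ✓; |PB| = 50.80 ✓; ∠PBA = 117.1° ✓; |BA| = 26.40 ✓; ∠(BA, AD) = 90.00° ✓; |AD| = 28.70 ✗.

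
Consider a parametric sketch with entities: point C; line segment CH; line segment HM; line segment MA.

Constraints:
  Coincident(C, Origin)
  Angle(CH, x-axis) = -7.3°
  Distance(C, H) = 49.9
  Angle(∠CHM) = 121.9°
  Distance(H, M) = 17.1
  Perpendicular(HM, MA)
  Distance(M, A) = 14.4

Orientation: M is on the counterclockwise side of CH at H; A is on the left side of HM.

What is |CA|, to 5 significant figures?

51.687

C is at the origin; CH runs at -7.3° with length 49.9, so H = 49.9·(cos -7.3°, sin -7.3°) = (49.496, -6.3405). ∠CHM = 121.9°, so HM runs at -7.3° + (180° − 121.9°) = 50.800° from the x-axis; with |HM| = 17.1, M = H + 17.1·(cos 50.800°, sin 50.800°) = (60.303, 6.9110). HM is perpendicular to MA; with |MA| = 14.4 on the left of HM, A = M + 14.4·(-0.77494, 0.63203) = (49.144, 16.012). Then |CA| = |A − C| = 51.687.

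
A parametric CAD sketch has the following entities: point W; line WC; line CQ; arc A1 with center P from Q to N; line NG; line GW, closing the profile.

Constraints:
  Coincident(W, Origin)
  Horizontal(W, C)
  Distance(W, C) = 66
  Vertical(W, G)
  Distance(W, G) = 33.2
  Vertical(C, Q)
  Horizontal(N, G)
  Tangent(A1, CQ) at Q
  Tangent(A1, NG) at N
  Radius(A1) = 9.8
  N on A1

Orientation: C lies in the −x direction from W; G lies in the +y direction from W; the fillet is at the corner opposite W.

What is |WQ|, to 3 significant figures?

70.0

W is at the origin; WC is horizontal with |WC| = 66.0 and C on the −x side, so C = (-66.0, 0.00). WG is vertical with |WG| = 33.2 and G on the +y side, so G = (0.00, 33.2). The virtual corner opposite W is at (-66.0, 33.2). A1 meets CQ tangentially, so PQ is at right angles to CQ and since A1 is tangent to NG there, PN ⟂ NG, with radius 9.8, so the center P sits 9.8 in from both sides at P = (-56.2, 23.4). That places the tangent points at Q = (-66.0, 23.4) on CQ and N = (-56.2, 33.2) on NG. Then |WQ| = |Q − W| = 70.0.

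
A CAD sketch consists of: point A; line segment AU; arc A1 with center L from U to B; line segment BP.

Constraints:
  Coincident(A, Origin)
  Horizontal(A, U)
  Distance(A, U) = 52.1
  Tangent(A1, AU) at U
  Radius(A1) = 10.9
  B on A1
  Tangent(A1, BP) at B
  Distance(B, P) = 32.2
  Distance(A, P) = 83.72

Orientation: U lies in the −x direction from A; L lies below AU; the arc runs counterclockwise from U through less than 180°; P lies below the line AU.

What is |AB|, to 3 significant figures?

62.2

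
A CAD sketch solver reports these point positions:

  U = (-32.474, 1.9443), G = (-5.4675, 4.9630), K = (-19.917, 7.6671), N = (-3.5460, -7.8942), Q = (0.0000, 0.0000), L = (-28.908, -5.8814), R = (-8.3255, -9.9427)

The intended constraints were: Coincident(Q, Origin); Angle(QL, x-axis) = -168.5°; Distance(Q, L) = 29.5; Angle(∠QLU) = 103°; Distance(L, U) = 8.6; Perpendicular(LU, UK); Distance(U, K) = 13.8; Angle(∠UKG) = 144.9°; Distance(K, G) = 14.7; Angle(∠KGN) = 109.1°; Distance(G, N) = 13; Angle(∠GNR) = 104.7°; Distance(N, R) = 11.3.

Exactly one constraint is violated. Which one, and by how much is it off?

Distance(N, R) = 11.3 — off by 6.10.

Q = (0.00, 0.00) ✓; QL at -168.5° ✓; |QL| = 29.50 ✓; ∠QLU = 103.0° ✓; |LU| = 8.600 ✓; ∠(LU, UK) = 90.00° ✓; |UK| = 13.80 ✓; ∠UKG = 144.9° ✓; |KG| = 14.70 ✓; ∠KGN = 109.1° ✓; |GN| = 13.00 ✓; ∠GNR = 104.7° ✓; |NR| = 5.200 ✗.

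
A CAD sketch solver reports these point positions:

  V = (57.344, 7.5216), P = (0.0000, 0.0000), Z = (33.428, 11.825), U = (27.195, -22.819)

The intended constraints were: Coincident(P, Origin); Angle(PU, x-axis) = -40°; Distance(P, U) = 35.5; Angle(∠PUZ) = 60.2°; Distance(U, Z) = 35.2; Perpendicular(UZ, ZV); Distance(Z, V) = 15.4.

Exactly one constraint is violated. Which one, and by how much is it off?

Distance(Z, V) = 15.4 — off by 8.90.

P = (0.00, 0.00) ✓; PU at -40.00° ✓; |PU| = 35.50 ✓; ∠PUZ = 60.20° ✓; |UZ| = 35.20 ✓; ∠(UZ, ZV) = 90.00° ✓; |ZV| = 24.30 ✗.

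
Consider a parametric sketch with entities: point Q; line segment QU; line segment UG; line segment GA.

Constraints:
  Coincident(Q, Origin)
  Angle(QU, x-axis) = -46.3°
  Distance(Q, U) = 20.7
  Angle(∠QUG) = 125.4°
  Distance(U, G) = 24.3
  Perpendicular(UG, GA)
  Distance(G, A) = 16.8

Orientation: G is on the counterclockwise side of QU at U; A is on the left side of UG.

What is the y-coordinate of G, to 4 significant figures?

-11.46

Q is at the origin; QU runs at -46.3° with length 20.7, so U = 20.7·(cos -46.3°, sin -46.3°) = (14.30, -14.97). ∠QUG = 125.4°, so UG runs at -46.3° + (180° − 125.4°) = 8.300° from the x-axis; with |UG| = 24.3, G = U + 24.3·(cos 8.300°, sin 8.300°) = (38.35, -11.46). So G.y = -11.46.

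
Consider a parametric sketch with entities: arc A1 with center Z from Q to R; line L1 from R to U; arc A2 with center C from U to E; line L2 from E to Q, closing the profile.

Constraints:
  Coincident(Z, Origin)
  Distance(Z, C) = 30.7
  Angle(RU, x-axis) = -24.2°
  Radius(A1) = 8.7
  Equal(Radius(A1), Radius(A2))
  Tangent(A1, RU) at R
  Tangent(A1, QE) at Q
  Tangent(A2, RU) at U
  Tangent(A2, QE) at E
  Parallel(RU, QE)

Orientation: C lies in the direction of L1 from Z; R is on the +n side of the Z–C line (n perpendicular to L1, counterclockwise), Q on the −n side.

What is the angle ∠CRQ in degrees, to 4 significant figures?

74.18°

The slot axis is L1's direction at -24.2°, so u = (cos -24.2°, sin -24.2°) = (0.9121, -0.4099) and n = (−sin -24.2°, cos -24.2°) = (0.4099, 0.9121). Z is at the origin and C lies 30.7 along u from Z, so C = 30.7·u = (28.00, -12.58). Tangency of A1 to both parallel lines with radius 8.7 puts R and Q at Z ± 8.7·n: R = (3.566, 7.935), Q = (-3.566, -7.935). Then cos ∠CRQ = RC·RQ / (|RC||RQ|), giving 74.18°.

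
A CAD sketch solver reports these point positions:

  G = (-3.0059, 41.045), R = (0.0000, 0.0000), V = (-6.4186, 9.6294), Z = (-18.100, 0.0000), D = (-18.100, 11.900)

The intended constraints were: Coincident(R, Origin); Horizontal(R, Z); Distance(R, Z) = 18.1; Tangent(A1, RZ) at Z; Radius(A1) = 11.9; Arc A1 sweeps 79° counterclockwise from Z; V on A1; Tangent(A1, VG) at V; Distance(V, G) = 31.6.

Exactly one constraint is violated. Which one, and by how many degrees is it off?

Tangent(A1, VG) at V — off by 4.80°.

R = (0.00, 0.00) ✓; R.y = 0.00, Z.y = 0.00 ✓; |RZ| = 18.10 ✓; ∠(DZ, ZR) = 90.00° ✓; |DZ| = 11.90 ✓; bearing(D→V) − bearing(D→Z) = 79.00° ✓; |DV| = 11.90 ✓; ∠(DV, VG) = 85.20° ✗; |VG| = 31.60 ✓.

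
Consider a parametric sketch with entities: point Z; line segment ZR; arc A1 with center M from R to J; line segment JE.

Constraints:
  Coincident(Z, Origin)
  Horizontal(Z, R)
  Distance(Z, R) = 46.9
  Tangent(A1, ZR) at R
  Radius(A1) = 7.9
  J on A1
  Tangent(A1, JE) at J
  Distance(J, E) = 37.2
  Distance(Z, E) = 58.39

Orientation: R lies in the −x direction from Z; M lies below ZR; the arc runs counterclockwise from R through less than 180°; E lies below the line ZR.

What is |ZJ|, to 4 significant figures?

55.17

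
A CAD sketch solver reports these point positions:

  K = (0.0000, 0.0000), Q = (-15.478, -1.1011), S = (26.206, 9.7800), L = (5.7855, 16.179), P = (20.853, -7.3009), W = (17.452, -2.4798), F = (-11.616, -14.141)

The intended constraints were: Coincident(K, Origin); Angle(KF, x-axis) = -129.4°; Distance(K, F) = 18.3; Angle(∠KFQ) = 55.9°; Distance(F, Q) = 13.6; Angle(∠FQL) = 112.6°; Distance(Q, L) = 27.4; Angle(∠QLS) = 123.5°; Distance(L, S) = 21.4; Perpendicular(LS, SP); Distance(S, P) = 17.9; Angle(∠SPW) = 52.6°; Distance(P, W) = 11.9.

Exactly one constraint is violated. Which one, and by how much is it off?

Distance(P, W) = 11.9 — off by 6.00.

K = (0.00, 0.00) ✓; KF at -129.4° ✓; |KF| = 18.30 ✓; ∠KFQ = 55.90° ✓; |FQ| = 13.60 ✓; ∠FQL = 112.6° ✓; |QL| = 27.40 ✓; ∠QLS = 123.5° ✓; |LS| = 21.40 ✓; ∠(LS, SP) = 90.00° ✓; |SP| = 17.90 ✓; ∠SPW = 52.60° ✓; |PW| = 5.900 ✗.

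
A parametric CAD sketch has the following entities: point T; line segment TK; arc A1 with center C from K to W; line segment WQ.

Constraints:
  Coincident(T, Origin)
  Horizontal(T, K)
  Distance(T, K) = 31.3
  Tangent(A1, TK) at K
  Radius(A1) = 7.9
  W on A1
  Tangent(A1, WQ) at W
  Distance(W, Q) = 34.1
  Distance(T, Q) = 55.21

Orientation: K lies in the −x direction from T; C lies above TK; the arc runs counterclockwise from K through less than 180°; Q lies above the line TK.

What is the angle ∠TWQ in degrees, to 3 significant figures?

133°

T is at the origin; T and K share the same y with |TK| = 31.3 and K on the −x side, so K = (-31.3, 0.00). Since A1 is tangent to TK there, CK ⟂ TK, so C = K + (0, 7.9) = (-31.3, 7.90). Since CW ⟂ WQ (tangency), |CQ| = √(7.9² + 34.1²) = 35.0 regardless of where W sits on A1. So Q lies on both circle(T, 55.21) and circle(C, 35.0); the above-TK intersection is Q = (-35.0, 42.7). W is the foot of the tangent from Q: W = (-23.8, 10.5).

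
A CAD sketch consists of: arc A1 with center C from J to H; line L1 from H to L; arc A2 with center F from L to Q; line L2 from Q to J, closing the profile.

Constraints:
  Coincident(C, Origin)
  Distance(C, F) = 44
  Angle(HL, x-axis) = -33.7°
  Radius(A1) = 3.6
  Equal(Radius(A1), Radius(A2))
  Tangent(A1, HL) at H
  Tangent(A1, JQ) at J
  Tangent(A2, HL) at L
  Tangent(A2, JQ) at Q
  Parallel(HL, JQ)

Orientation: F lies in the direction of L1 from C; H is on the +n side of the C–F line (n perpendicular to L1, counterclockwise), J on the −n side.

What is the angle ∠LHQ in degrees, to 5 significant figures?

9.2933°

The slot axis is L1's direction at -33.7°, so u = (cos -33.7°, sin -33.7°) = (0.83195, -0.55484) and n = (−sin -33.7°, cos -33.7°) = (0.55484, 0.83195). C is at the origin and F lies 44.0 along u from C, so F = 44.0·u = (36.606, -24.413). Tangency of A1 to both parallel lines with radius 3.6 puts H and J at C ± 3.6·n: H = (1.9974, 2.9950), J = (-1.9974, -2.9950). Equal radii place L and Q the same way about F: L = F + 3.6·n = (38.603, -21.418), Q = F − 3.6·n = (34.609, -27.408). Then cos ∠LHQ = HL·HQ / (|HL||HQ|), giving 9.2933°.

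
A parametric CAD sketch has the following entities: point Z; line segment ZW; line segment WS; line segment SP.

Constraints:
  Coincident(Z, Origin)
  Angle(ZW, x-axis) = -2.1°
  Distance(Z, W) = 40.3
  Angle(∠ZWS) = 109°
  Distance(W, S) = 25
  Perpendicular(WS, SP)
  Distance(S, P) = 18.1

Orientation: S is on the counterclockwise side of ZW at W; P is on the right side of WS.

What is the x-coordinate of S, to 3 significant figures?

49.3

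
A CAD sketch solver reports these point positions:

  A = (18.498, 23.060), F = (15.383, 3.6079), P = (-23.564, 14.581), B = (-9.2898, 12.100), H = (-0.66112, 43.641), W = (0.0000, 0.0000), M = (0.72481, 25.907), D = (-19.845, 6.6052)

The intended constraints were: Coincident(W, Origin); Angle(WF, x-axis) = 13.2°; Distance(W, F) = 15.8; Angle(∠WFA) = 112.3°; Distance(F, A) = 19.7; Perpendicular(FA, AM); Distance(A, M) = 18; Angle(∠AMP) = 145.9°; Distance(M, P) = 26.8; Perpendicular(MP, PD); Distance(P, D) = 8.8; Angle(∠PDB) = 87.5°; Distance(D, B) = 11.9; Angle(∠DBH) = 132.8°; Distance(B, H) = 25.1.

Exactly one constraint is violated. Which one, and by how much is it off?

Distance(B, H) = 25.1 — off by 7.60.

W = (0.00, 0.00) ✓; WF at 13.20° ✓; |WF| = 15.80 ✓; ∠WFA = 112.3° ✓; |FA| = 19.70 ✓; ∠(FA, AM) = 90.00° ✓; |AM| = 18.00 ✓; ∠AMP = 145.9° ✓; |MP| = 26.80 ✓; ∠(MP, PD) = 90.00° ✓; |PD| = 8.800 ✓; ∠PDB = 87.50° ✓; |DB| = 11.90 ✓; ∠DBH = 132.8° ✓; |BH| = 32.70 ✗.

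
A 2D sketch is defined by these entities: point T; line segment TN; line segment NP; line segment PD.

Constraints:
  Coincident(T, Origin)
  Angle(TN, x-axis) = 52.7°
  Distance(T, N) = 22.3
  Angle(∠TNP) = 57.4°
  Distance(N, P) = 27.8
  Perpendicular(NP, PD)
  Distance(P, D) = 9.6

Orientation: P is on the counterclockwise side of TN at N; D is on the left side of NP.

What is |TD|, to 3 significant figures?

18.3

∠TNP = 57.4°, so NP runs at 52.7° + (180° − 57.4°) = 175° from the x-axis; with |NP| = 27.8, P = N + 27.8·(cos 175°, sin 175°) = (-14.2, 20.0). NP ⟂ PD; with |PD| = 9.6 on the left of NP, D = P + 9.6·(-0.0819, -0.997) = (-15.0, 10.4). Then |TD| = |D − T| = 18.3.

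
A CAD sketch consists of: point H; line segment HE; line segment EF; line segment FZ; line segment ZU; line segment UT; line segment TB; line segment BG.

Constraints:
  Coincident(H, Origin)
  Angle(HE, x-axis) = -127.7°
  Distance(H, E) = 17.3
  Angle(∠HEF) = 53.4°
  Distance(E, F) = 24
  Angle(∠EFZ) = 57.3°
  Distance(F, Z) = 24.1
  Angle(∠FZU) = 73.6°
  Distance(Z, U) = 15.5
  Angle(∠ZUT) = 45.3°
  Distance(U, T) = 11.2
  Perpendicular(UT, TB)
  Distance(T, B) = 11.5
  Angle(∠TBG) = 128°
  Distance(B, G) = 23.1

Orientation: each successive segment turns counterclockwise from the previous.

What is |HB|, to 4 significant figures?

6.955

H is at the origin; HE runs at -127.7° with length 17.3, so E = (-10.58, -13.69). ∠HEF = 53.4° gives EF at -1.100° from the x-axis; with |EF| = 24.0, F = (13.42, -14.15). ∠EFZ = 57.3° gives FZ at 121.6° from the x-axis; with |FZ| = 24.1, Z = (0.7881, 6.378). ∠FZU = 73.6° gives ZU at -132.0° from the x-axis; with |ZU| = 15.5, U = (-9.583, -5.141). ∠ZUT = 45.3° gives UT at 2.700° from the x-axis; with |UT| = 11.2, T = (1.604, -4.613). UT ⟂ TB, so TB runs at 92.70°; with |TB| = 11.5, B = (1.062, 6.874). Then |HB| = |B − H| = 6.955.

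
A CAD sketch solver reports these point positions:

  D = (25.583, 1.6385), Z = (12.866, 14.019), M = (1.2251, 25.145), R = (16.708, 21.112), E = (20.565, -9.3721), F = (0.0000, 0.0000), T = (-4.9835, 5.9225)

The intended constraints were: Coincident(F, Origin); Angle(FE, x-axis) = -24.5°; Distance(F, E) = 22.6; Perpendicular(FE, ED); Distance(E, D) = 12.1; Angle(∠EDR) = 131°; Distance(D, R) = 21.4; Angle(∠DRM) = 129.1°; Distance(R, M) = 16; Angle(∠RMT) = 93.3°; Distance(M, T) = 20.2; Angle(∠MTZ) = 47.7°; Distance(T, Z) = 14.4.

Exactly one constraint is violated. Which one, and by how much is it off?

Distance(T, Z) = 14.4 — off by 5.20.

F = (0.00, 0.00) ✓; FE at -24.50° ✓; |FE| = 22.60 ✓; ∠(FE, ED) = 90.00° ✓; |ED| = 12.10 ✓; ∠EDR = 131.0° ✓; |DR| = 21.40 ✓; ∠DRM = 129.1° ✓; |RM| = 16.00 ✓; ∠RMT = 93.30° ✓; |MT| = 20.20 ✓; ∠MTZ = 47.70° ✓; |TZ| = 19.60 ✗.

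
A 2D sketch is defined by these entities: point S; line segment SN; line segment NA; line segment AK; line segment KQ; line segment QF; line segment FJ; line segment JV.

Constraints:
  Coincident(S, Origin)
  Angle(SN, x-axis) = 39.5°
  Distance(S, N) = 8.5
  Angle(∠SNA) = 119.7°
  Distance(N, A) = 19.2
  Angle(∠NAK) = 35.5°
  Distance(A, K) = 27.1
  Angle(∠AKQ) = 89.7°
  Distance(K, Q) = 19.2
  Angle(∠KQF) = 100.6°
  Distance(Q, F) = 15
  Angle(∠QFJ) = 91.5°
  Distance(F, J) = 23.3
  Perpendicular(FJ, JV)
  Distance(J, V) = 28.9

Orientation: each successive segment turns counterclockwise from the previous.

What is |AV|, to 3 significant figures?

36.4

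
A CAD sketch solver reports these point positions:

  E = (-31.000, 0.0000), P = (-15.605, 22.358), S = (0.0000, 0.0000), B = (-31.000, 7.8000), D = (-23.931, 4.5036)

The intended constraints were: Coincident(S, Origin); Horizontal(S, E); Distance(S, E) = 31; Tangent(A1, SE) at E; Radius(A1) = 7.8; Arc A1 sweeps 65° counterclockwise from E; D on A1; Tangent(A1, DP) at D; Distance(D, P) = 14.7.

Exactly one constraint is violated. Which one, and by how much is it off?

Distance(D, P) = 14.7 — off by 5.00.

S = (0.00, 0.00) ✓; S.y = 0.00, E.y = 0.00 ✓; |SE| = 31.00 ✓; ∠(BE, ES) = 90.00° ✓; |BE| = 7.800 ✓; bearing(B→D) − bearing(B→E) = 65.00° ✓; |BD| = 7.800 ✓; ∠(BD, DP) = 90.00° ✓; |DP| = 19.70 ✗.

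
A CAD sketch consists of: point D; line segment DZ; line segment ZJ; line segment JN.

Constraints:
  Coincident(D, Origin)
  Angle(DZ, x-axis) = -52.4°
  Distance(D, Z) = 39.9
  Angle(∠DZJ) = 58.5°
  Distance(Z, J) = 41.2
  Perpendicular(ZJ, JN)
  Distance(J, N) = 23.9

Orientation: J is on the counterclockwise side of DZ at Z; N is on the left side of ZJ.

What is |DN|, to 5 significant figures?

22.730

D is at the origin; DZ runs at -52.4° with length 39.9, so Z = 39.9·(cos -52.4°, sin -52.4°) = (24.345, -31.612). ∠DZJ = 58.5°, so ZJ runs at -52.4° + (180° − 58.5°) = 69.100° from the x-axis; with |ZJ| = 41.2, J = Z + 41.2·(cos 69.100°, sin 69.100°) = (39.042, 6.8769). ZJ is perpendicular to JN; with |JN| = 23.9 on the left of ZJ, N = J + 23.9·(-0.93420, 0.35674) = (16.715, 15.403). Then |DN| = |N − D| = 22.730.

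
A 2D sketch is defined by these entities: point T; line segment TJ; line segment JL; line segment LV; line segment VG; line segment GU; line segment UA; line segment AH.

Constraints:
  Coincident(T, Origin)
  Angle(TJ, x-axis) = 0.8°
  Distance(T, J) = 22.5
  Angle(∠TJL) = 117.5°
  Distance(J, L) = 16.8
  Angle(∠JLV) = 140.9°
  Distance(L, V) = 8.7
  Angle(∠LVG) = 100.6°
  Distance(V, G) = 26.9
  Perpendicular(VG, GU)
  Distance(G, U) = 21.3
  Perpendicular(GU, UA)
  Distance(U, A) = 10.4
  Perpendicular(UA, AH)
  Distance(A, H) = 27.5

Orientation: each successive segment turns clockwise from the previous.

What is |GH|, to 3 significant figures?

12.1

T is at the origin; TJ runs at 0.8° with length 22.5, so J = (22.5, 0.314). ∠TJL = 117.5° gives JL at -61.7° from the x-axis; with |JL| = 16.8, L = (30.5, -14.5). ∠JLV = 140.9° gives LV at -101° from the x-axis; with |LV| = 8.7, V = (28.8, -23.0). ∠LVG = 100.6° gives VG at 180° from the x-axis; with |VG| = 26.9, G = (1.93, -22.9). The perpendicularity gives GU at right angles to VG, so GU runs at 89.8°; with |GU| = 21.3, U = (2.01, -1.63). GU ⟂ UA, so UA runs at -0.200°; with |UA| = 10.4, A = (12.4, -1.67). The perpendicularity gives AH at right angles to UA, so AH runs at -90.2°; with |AH| = 27.5, H = (12.3, -29.2). Then |GH| = |H − G| = 12.1.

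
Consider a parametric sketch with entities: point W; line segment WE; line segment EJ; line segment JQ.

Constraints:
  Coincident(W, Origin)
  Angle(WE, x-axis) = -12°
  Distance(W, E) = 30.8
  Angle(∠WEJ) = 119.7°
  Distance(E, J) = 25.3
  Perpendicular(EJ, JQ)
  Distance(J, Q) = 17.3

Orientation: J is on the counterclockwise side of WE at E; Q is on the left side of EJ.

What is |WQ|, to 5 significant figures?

41.647

W is at the origin; WE runs at -12.0° with length 30.8, so E = 30.8·(cos -12.0°, sin -12.0°) = (30.127, -6.4037). ∠WEJ = 119.7°, so EJ runs at -12.0° + (180° − 119.7°) = 48.300° from the x-axis; with |EJ| = 25.3, J = E + 25.3·(cos 48.300°, sin 48.300°) = (46.957, 12.486). EJ ⟂ JQ; with |JQ| = 17.3 on the left of EJ, Q = J + 17.3·(-0.74664, 0.66523) = (34.040, 23.995). Then |WQ| = |Q − W| = 41.647.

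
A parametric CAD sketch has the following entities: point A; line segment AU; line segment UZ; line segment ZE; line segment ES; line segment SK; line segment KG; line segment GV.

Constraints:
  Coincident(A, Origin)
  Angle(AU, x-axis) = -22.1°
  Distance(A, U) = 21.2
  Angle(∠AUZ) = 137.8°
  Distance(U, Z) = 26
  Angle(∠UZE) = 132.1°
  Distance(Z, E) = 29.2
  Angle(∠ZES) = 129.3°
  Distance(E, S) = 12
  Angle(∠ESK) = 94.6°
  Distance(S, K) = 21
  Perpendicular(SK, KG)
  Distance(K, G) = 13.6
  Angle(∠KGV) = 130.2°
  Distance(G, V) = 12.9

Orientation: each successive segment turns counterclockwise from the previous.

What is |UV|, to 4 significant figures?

35.88

A is at the origin; AU runs at -22.1° with length 21.2, so U = (19.64, -7.976). ∠AUZ = 137.8° gives UZ at 20.10° from the x-axis; with |UZ| = 26.0, Z = (44.06, 0.9592). ∠UZE = 132.1° gives ZE at 68.00° from the x-axis; with |ZE| = 29.2, E = (55.00, 28.03). ∠ZES = 129.3° gives ES at 118.7° from the x-axis; with |ES| = 12.0, S = (49.23, 38.56). ∠ESK = 94.6° gives SK at -155.9° from the x-axis; with |SK| = 21.0, K = (30.07, 29.98). The perpendicularity gives KG at right angles to SK, so KG runs at -65.90°; with |KG| = 13.6, G = (35.62, 17.57). ∠KGV = 130.2° gives GV at -16.10° from the x-axis; with |GV| = 12.9, V = (48.01, 13.99). Then |UV| = |V − U| = 35.88.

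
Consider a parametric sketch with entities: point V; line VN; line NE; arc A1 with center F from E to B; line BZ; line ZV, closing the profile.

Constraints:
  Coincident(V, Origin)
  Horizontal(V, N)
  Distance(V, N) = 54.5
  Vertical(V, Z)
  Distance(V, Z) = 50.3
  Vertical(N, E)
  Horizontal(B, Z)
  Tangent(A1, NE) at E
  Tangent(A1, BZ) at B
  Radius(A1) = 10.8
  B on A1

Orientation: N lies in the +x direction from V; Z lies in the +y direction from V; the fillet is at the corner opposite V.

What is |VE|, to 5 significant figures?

67.309

V is at the origin; VN is horizontal with |VN| = 54.5 and N on the +x side, so N = (54.500, 0.0000). V and Z share the same x with |VZ| = 50.3 and Z on the +y side, so Z = (0.0000, 50.300). The virtual corner opposite V is at (54.500, 50.300). Tangency of A1 to NE means the radius FE is perpendicular to NE and since A1 is tangent to BZ there, FB ⟂ BZ, with radius 10.8, so the center F sits 10.8 in from both sides at F = (43.700, 39.500). That places the tangent points at E = (54.500, 39.500) on NE and B = (43.700, 50.300) on BZ. Then |VE| = |E − V| = 67.309.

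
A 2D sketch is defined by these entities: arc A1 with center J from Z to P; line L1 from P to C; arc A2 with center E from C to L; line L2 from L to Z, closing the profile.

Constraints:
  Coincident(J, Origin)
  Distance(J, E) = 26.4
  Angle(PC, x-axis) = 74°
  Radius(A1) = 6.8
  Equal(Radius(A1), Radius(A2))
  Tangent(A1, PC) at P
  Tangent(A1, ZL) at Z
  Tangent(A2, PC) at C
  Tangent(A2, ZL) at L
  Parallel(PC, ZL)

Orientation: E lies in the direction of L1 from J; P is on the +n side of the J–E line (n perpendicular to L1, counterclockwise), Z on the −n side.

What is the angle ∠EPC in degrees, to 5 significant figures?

14.444°

The slot axis is L1's direction at 74.0°, so u = (cos 74.0°, sin 74.0°) = (0.27564, 0.96126) and n = (−sin 74.0°, cos 74.0°) = (-0.96126, 0.27564). J is at the origin and E lies 26.4 along u from J, so E = 26.4·u = (7.2768, 25.377). Tangency of A1 to both parallel lines with radius 6.8 puts P and Z at J ± 6.8·n: P = (-6.5366, 1.8743), Z = (6.5366, -1.8743). Equal radii place C and L the same way about E: C = E + 6.8·n = (0.74025, 27.252), L = E − 6.8·n = (13.813, 23.503). Then cos ∠EPC = PE·PC / (|PE||PC|), giving 14.444°.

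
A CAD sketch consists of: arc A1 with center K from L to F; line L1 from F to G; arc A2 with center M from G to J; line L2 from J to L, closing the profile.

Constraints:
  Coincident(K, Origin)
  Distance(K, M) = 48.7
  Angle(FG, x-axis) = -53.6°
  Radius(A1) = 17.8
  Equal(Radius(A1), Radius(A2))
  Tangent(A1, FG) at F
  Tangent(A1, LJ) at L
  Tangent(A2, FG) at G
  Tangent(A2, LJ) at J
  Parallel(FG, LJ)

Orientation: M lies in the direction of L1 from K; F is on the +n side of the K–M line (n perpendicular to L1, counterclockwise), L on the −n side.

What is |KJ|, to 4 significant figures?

51.85

The slot axis is L1's direction at -53.6°, so u = (cos -53.6°, sin -53.6°) = (0.5934, -0.8049) and n = (−sin -53.6°, cos -53.6°) = (0.8049, 0.5934). K is at the origin and M lies 48.7 along u from K, so M = 48.7·u = (28.90, -39.20). Tangency of A1 to both parallel lines with radius 17.8 puts F and L at K ± 17.8·n: F = (14.33, 10.56), L = (-14.33, -10.56). Equal radii place G and J the same way about M: G = M + 17.8·n = (43.23, -28.64), J = M − 17.8·n = (14.57, -49.76). Then |KJ| = |J − K| = 51.85.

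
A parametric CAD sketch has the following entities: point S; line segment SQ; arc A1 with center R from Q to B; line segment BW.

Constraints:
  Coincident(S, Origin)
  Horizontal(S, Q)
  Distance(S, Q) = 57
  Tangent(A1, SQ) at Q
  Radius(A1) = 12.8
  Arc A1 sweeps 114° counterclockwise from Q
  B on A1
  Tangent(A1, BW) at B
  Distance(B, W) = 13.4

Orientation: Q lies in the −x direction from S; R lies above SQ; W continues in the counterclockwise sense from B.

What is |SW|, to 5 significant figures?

59.086

S is at the origin; SQ is horizontal with |SQ| = 57.0 and Q on the −x side, so Q = (-57.000, 0.0000). A1 meets SQ tangentially, so RQ is at right angles to SQ, so R = Q + (0, 12.8) = (-57.000, 12.800). On A1, Q sits at bearing -90° from R; a 114° counterclockwise sweep puts B at bearing 24°, so B = R + 12.8·(cos 24°, sin 24°) = (-45.307, 18.006). The tangent condition forces RB to be normal to BW, so BW runs along (−sin 24°, cos 24°); with |BW| = 13.4, W = (-50.757, 30.248). Then |SW| = |W − S| = 59.086.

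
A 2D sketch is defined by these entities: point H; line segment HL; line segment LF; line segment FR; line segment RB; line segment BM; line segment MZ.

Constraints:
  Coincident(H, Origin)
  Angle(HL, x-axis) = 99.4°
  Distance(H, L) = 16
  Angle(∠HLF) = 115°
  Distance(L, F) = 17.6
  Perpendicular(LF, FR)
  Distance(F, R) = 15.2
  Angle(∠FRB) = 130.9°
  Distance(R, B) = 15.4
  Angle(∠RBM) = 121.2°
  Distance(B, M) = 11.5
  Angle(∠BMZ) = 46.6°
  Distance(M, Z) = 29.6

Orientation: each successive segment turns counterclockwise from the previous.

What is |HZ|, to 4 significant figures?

28.60

∠RBM = 121.2° gives BM at 2.300° from the x-axis; with |BM| = 11.5, M = (-3.662, -6.502). ∠BMZ = 46.6° gives MZ at 135.7° from the x-axis; with |MZ| = 29.6, Z = (-24.85, 14.17). Then |HZ| = |Z − H| = 28.60.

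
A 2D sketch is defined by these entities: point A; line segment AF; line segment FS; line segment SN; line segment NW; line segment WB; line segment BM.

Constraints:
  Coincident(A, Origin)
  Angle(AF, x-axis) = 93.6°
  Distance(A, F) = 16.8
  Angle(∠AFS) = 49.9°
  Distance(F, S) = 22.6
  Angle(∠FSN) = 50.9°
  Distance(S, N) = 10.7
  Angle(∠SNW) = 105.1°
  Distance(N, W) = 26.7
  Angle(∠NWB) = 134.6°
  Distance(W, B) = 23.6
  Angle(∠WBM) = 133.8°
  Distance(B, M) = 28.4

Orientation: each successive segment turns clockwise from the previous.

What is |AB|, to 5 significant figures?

46.599

∠SNW = 105.1° gives NW at 119.50° from the x-axis; with |NW| = 26.7, W = (-6.3993, 23.901). ∠NWB = 134.6° gives WB at 74.100° from the x-axis; with |WB| = 23.6, B = (0.066173, 46.598). Then |AB| = |B − A| = 46.599.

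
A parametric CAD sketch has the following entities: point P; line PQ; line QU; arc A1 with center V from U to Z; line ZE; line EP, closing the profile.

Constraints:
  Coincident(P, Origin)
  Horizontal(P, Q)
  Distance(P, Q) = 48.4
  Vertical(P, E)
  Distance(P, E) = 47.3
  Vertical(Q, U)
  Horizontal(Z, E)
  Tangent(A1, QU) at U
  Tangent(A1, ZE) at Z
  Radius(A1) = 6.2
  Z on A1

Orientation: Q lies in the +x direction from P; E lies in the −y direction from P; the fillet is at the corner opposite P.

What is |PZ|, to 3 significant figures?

63.4

P is at the origin; PQ is horizontal with |PQ| = 48.4 and Q on the +x side, so Q = (48.4, 0.00). PE is vertical with |PE| = 47.3 and E on the −y side, so E = (0.00, -47.3). The virtual corner opposite P is at (48.4, -47.3). The tangent condition forces VU to be normal to QU and since A1 is tangent to ZE there, VZ ⟂ ZE, with radius 6.2, so the center V sits 6.2 in from both sides at V = (42.2, -41.1). That places the tangent points at U = (48.4, -41.1) on QU and Z = (42.2, -47.3) on ZE. Then |PZ| = |Z − P| = 63.4.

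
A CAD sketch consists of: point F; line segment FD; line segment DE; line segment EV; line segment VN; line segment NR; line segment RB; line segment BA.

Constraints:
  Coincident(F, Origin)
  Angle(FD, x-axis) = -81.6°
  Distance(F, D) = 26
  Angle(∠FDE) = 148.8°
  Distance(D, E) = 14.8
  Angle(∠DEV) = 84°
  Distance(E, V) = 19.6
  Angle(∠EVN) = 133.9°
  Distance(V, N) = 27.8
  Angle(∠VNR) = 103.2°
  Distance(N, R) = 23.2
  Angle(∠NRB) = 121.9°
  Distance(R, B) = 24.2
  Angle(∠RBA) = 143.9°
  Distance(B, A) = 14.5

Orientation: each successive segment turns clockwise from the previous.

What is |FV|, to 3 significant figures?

35.5

F is at the origin; FD runs at -81.6° with length 26.0, so D = (3.80, -25.7). ∠FDE = 148.8° gives DE at -113° from the x-axis; with |DE| = 14.8, E = (-1.94, -39.4). ∠DEV = 84.0° gives EV at 151° from the x-axis; with |EV| = 19.6, V = (-19.1, -29.9). Then |FV| = |V − F| = 35.5.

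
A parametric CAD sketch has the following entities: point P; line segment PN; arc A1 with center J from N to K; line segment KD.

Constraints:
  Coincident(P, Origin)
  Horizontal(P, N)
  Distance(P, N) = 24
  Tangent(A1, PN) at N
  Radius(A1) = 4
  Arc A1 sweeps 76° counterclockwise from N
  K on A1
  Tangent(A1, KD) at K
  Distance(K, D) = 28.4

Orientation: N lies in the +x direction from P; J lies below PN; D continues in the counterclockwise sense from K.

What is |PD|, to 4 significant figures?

33.33

P is at the origin; PN is horizontal with |PN| = 24.0 and N on the +x side, so N = (24.00, 0.000). The tangent condition forces JN to be normal to PN, so J = N + (0, -4) = (24.00, -4.000). On A1, N sits at bearing 90° from J; a 76° counterclockwise sweep puts K at bearing 166°, so K = J + 4.0·(cos 166°, sin 166°) = (20.12, -3.032). Tangency of A1 to KD means the radius JK is perpendicular to KD, so KD runs along (−sin 166°, cos 166°); with |KD| = 28.4, D = (13.25, -30.59). Then |PD| = |D − P| = 33.33.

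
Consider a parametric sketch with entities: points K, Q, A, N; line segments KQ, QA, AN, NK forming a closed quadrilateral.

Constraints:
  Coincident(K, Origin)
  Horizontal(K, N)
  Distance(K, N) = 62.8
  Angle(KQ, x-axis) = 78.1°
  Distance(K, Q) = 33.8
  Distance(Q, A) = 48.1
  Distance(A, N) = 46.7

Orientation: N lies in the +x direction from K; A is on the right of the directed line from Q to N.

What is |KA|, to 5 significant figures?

22.750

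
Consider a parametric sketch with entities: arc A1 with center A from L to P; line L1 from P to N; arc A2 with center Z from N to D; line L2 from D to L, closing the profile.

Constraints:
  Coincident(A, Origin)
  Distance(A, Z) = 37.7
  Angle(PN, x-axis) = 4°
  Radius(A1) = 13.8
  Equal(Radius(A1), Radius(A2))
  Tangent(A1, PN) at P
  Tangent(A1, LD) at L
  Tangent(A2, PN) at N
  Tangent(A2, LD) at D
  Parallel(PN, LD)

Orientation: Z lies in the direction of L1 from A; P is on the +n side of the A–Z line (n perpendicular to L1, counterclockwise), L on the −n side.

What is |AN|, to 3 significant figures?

40.1

The slot axis is L1's direction at 4.0°, so u = (cos 4.0°, sin 4.0°) = (0.998, 0.0698) and n = (−sin 4.0°, cos 4.0°) = (-0.0698, 0.998). A is at the origin and Z lies 37.7 along u from A, so Z = 37.7·u = (37.6, 2.63). Tangency of A1 to both parallel lines with radius 13.8 puts P and L at A ± 13.8·n: P = (-0.963, 13.8), L = (0.963, -13.8). Equal radii place N and D the same way about Z: N = Z + 13.8·n = (36.6, 16.4), D = Z − 13.8·n = (38.6, -11.1). Then |AN| = |N − A| = 40.1.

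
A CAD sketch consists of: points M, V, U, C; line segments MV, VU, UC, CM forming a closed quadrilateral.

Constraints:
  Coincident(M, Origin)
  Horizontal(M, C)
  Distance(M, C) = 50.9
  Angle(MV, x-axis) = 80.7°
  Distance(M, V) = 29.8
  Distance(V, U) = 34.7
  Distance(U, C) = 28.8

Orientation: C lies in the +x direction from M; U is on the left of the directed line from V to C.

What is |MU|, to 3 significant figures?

47.4

M is at the origin; MC is horizontal with |MC| = 50.9 and C in +x, so C = (50.9, 0). MV runs at 80.7° with |MV| = 29.8, so V = (4.82, 29.4). U is determined by |VU| = 34.7 and |UC| = 28.8 together: it lies at the intersection of circle(V, 34.7) and circle(C, 28.8). With |VC| = 54.7, the foot of the radical line on VC is 30.8 from V and the perpendicular offset is √(34.7² − 30.8²) = 16.1. Taking the left-of-VC solution: U = (39.4, 26.4).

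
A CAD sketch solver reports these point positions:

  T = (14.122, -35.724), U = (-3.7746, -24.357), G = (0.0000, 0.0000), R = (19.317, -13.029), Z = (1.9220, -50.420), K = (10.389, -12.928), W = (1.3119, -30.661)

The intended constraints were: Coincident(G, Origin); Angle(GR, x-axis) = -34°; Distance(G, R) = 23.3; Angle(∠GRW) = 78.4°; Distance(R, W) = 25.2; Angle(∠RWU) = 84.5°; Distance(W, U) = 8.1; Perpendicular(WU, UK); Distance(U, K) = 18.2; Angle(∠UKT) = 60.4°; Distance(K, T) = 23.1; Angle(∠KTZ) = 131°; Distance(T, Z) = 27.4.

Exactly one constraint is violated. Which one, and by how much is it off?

Distance(T, Z) = 27.4 — off by 8.30.

G = (0.00, 0.00) ✓; GR at -34.00° ✓; |GR| = 23.30 ✓; ∠GRW = 78.40° ✓; |RW| = 25.20 ✓; ∠RWU = 84.50° ✓; |WU| = 8.100 ✓; ∠(WU, UK) = 90.00° ✓; |UK| = 18.20 ✓; ∠UKT = 60.40° ✓; |KT| = 23.10 ✓; ∠KTZ = 131.0° ✓; |TZ| = 19.10 ✗.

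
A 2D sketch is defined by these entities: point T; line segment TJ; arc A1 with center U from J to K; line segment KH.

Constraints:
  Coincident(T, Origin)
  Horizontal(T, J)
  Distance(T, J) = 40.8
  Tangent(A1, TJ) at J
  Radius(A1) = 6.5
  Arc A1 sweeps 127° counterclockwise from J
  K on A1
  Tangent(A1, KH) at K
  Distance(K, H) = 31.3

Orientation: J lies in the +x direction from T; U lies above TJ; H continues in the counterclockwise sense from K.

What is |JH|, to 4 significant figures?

37.95

T is at the origin; TJ is horizontal with |TJ| = 40.8 and J on the +x side, so J = (40.80, 0.000). A1 meets TJ tangentially, so UJ is at right angles to TJ, so U = J + (0, 6.5) = (40.80, 6.500). On A1, J sits at bearing -90° from U; a 127° counterclockwise sweep puts K at bearing 37°, so K = U + 6.5·(cos 37°, sin 37°) = (45.99, 10.41). The tangent condition forces UK to be normal to KH, so KH runs along (−sin 37°, cos 37°); with |KH| = 31.3, H = (27.15, 35.41). Then |JH| = |H − J| = 37.95.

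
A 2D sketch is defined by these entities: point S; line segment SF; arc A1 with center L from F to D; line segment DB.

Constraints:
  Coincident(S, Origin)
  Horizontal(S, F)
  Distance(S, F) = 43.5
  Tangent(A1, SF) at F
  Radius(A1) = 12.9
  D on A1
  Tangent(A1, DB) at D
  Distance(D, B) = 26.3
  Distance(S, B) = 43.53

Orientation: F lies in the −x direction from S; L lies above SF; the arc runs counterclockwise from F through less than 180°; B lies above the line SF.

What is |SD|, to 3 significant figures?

32.5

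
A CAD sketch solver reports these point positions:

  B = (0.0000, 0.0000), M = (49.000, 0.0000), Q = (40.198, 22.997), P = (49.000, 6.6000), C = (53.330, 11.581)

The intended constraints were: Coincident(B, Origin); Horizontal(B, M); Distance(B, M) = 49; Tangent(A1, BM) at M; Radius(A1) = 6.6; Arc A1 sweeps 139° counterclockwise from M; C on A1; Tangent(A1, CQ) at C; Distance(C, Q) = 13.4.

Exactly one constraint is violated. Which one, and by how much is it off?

Distance(C, Q) = 13.4 — off by 4.00.

B = (0.00, 0.00) ✓; B.y = 0.00, M.y = 0.00 ✓; |BM| = 49.00 ✓; ∠(PM, MB) = 90.00° ✓; |PM| = 6.600 ✓; bearing(P→C) − bearing(P→M) = 139.0° ✓; |PC| = 6.600 ✓; ∠(PC, CQ) = 90.00° ✓; |CQ| = 17.40 ✗.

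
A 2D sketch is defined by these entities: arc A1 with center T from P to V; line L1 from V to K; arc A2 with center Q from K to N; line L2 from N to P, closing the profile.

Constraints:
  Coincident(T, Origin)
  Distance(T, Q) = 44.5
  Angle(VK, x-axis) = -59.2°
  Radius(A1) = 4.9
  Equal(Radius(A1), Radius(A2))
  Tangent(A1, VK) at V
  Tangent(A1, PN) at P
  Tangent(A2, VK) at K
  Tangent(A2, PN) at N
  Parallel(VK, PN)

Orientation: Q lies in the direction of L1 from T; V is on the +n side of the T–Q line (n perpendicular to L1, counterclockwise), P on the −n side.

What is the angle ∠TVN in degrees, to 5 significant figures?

77.580°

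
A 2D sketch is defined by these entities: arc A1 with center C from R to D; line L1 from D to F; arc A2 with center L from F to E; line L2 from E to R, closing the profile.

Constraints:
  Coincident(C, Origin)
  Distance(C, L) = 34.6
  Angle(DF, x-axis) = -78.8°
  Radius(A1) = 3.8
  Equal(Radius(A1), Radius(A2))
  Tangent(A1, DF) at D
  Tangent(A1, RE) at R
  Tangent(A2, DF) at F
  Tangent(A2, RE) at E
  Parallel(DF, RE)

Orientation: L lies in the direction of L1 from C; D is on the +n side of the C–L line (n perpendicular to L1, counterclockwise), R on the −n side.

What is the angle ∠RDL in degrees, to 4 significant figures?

83.73°

C is at the origin and L lies 34.6 along u from C, so L = 34.6·u = (6.721, -33.94). Tangency of A1 to both parallel lines with radius 3.8 puts D and R at C ± 3.8·n: D = (3.728, 0.7381), R = (-3.728, -0.7381). Then cos ∠RDL = DR·DL / (|DR||DL|), giving 83.73°.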